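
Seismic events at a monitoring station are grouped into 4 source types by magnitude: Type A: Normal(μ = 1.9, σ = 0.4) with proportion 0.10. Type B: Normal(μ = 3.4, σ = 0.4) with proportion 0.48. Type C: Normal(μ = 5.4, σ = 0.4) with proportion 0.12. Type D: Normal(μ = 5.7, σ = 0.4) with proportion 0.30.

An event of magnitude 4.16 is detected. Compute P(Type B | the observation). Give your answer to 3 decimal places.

By Bayes' theorem, P(k | x) = π_k f_k(x) / Σ_j π_j f_j(x).
Component likelihoods at x = 4.16:
  p_A = (1/(0.4·√(2π)))·exp(−(4.16−1.9)²/(2·0.4²)) = 0.997356·exp(-15.96125) = 1.16672e-07
  p_B = (1/(0.4·√(2π)))·exp(−(4.16−3.4)²/(2·0.4²)) = 0.997356·exp(-1.80500) = 0.16404
  p_C = (1/(0.4·√(2π)))·exp(−(4.16−5.4)²/(2·0.4²)) = 0.997356·exp(-4.80500) = 0.00816705
  p_D = (1/(0.4·√(2π)))·exp(−(4.16−5.7)²/(2·0.4²)) = 0.997356·exp(-7.41125) = 0.000602816
Unnormalised posteriors:
  π_A·p_A = 0.10 × 1.16672e-07 = 1.16672e-08
  π_B·p_B = 0.48 × 0.16404 = 0.078739
  π_C·p_C = 0.12 × 0.00816705 = 0.000980046
  π_D·p_D = 0.30 × 0.000602816 = 0.000180845
Marginal: 1.16672e-08 + 0.078739 + 0.000980046 + 0.000180845 = 0.0798999
Responsibility of Type B: 0.078739 / 0.0798999 ≈ 0.985

0.985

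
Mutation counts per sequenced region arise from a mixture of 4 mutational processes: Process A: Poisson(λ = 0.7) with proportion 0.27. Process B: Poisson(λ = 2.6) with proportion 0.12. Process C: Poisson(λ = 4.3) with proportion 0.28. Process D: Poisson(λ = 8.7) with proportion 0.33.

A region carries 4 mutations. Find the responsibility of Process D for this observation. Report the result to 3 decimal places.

Posterior ∝ prior × likelihood, so P(k | x) ∝ w_k f_k(x); normalise over all components.
Evaluate each component's likelihood at the observed value:
  f_A = 0.00496792
  f_B = 0.141422
  f_C = 0.193284
  f_D = 0.0397653
Multiply by the mixture weights:
  w_A·f_A = 0.27 × 0.00496792 = 0.00134134
  w_B·f_B = 0.12 × 0.141422 = 0.0169706
  w_C·f_C = 0.28 × 0.193284 = 0.0541196
  w_D·f_D = 0.33 × 0.0397653 = 0.0131225
Sum: 0.00134134 + 0.0169706 + 0.0541196 + 0.0131225 = 0.0855541
P(Process D | data) ≈ 0.153

0.153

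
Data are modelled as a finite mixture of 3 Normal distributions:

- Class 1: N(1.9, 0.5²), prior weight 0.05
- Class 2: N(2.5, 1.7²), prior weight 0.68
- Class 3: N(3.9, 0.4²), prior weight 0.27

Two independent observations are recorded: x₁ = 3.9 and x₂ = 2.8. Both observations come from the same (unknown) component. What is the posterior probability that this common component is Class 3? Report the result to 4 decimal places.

By Bayes' theorem, P(k | x) = P(Z=k) f_k(x) / Σ_j P(Z=j) f_j(x).
Since both observations come from the same component, the likelihood for component k is f_k(x₁)·f_k(x₂).
  f_1 = [(1/(0.5·√(2π)))·exp(−(3.9−1.9)²/(2·0.5²)) = 0.797885·exp(-8.00000) = 0.00026766] × [0.1579] = 4.22637e-05
  f_2 = [(1/(1.7·√(2π)))·exp(−(3.9−2.5)²/(2·1.7²)) = 0.234672·exp(-0.33910) = 0.167183] × [0.231046] = 0.038627
  f_3 = [(1/(0.4·√(2π)))·exp(−(3.9−3.9)²/(2·0.4²)) = 0.997356·exp(-0.00000) = 0.997356] × [0.0227339] = 0.0226738
Prior × likelihood for each component:
  P(Z=1)·f_1 = 0.05 × 4.22637e-05 = 2.11318e-06
  P(Z=2)·f_2 = 0.68 × 0.038627 = 0.0262663
  P(Z=3)·f_3 = 0.27 × 0.0226738 = 0.00612192
Marginal: 2.11318e-06 + 0.0262663 + 0.00612192 = 0.0323904
P(Class 3 | x₁,x₂) ≈ 0.1890

0.1890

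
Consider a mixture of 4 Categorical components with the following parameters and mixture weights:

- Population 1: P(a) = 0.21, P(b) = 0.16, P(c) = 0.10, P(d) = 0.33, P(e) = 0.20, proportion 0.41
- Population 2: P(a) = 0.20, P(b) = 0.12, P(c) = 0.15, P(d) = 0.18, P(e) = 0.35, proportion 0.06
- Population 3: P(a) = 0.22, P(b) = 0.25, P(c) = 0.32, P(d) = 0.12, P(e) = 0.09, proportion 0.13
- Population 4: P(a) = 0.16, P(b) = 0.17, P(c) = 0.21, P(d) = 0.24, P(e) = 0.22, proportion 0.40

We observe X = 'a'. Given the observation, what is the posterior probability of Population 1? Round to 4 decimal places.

P(component k | x) = π_k·f_k(x) / marginal(x), where marginal(x) = Σ_j π_j·f_j(x).
Component likelihoods at x = 'a':
  L_1 = P(a | comp) = 0.21
  L_2 = P(a | comp) = 0.20
  L_3 = P(a | comp) = 0.22
  L_4 = P(a | comp) = 0.16
Prior × likelihood for each component:
  π_1·L_1 = 0.41 × 0.21 = 0.0861
  π_2·L_2 = 0.06 × 0.2 = 0.012
  π_3·L_3 = 0.13 × 0.22 = 0.0286
  π_4·L_4 = 0.40 × 0.16 = 0.064
Marginal: 0.0861 + 0.012 + 0.0286 + 0.064 = 0.1907
P(Population 1 | the observation) = 0.0861 / 0.1907 ≈ 0.4515

0.4515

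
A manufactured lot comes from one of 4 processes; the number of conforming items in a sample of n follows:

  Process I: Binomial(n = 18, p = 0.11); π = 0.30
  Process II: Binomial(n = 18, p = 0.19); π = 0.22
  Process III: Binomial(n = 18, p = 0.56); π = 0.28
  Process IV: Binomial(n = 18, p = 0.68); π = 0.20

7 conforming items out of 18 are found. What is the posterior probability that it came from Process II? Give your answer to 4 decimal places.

By Bayes' theorem, P(k | x) = π_k f_k(x) / Σ_j π_j f_j(x).
Binomial probabilities:
  L_I = 0.00172105
  L_II = 0.0280134
  L_III = 0.0657734
  L_IV = 0.00770845
Unnormalised posteriors:
  π_I·L_I = 0.30 × 0.00172105 = 0.000516315
  π_II·L_II = 0.22 × 0.0280134 = 0.00616294
  π_III·L_III = 0.28 × 0.0657734 = 0.0184166
  π_IV·L_IV = 0.20 × 0.00770845 = 0.00154169
Normaliser: 0.000516315 + 0.00616294 + 0.0184166 + 0.00154169 = 0.0266375
So the posterior for Process II is 0.00616294 / 0.0266375 ≈ 0.2314.

0.2314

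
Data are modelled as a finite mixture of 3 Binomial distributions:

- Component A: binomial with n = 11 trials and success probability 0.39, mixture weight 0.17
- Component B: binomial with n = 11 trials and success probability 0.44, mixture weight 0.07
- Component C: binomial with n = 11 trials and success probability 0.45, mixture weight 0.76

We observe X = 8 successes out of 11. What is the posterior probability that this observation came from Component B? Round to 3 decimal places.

By Bayes' theorem, P(k | x) = w_k f_k(x) / Σ_j w_j f_j(x).
Evaluate each component's likelihood at the observed value:
  f_A = C(11,8)·0.39^8·0.61^3 = 165·0.000535201·0.226981 = 0.0200443
  f_B = C(11,8)·0.44^8·0.56^3 = 165·0.00140482·0.175616 = 0.040707
  f_C = C(11,8)·0.45^8·0.55^3 = 165·0.00168151·0.166375 = 0.0461607
Unnormalised posteriors:
  w_A·f_A = 0.17 × 0.0200443 = 0.00340753
  w_B·f_B = 0.07 × 0.040707 = 0.00284949
  w_C·f_C = 0.76 × 0.0461607 = 0.0350821
Denominator: 0.00340753 + 0.00284949 + 0.0350821 = 0.0413391
P(Component B | data) = 0.00284949 / 0.0413391 ≈ 0.069

0.069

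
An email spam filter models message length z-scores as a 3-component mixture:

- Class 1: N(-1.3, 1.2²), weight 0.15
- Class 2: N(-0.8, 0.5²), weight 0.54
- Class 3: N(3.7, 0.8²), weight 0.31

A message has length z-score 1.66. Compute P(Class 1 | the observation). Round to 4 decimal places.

0.2844

P(component k | x) = π_k·f_k(x) / marginal(x), where marginal(x) = Σ_j π_j·f_j(x).
Normal densities:
  p_1 = (1/(1.2·√(2π)))·exp(−(1.66−-1.3)²/(2·1.2²)) = 0.332452·exp(-3.04222) = 0.0158675
  p_2 = (1/(0.5·√(2π)))·exp(−(1.66−-0.8)²/(2·0.5²)) = 0.797885·exp(-12.10320) = 4.42168e-06
  p_3 = (1/(0.8·√(2π)))·exp(−(1.66−3.7)²/(2·0.8²)) = 0.498678·exp(-3.25125) = 0.0193117
Multiply by the mixture weights:
  π_1·p_1 = 0.15 × 0.0158675 = 0.00238012
  π_2·p_2 = 0.54 × 4.42168e-06 = 2.38771e-06
  π_3·p_3 = 0.31 × 0.0193117 = 0.00598662
Sum: 0.00238012 + 2.38771e-06 + 0.00598662 = 0.00836913
P(Class 1 | x) ≈ 0.2844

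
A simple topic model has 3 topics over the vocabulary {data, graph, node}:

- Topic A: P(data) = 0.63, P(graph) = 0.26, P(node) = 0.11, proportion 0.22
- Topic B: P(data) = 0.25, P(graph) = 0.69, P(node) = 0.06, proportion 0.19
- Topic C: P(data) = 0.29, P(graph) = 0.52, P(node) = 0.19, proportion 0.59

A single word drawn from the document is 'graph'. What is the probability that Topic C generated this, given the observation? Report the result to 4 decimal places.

The responsibility of component k is P(Z=k) f_k(x) divided by Σ_j P(Z=j) f_j(x).
Evaluate each component's likelihood at the observed value:
  L_A = 0.26
  L_B = 0.69
  L_C = 0.52
Unnormalised posteriors:
  P(Z=A)·L_A = 0.22 × 0.26 = 0.0572
  P(Z=B)·L_B = 0.19 × 0.69 = 0.1311
  P(Z=C)·L_C = 0.59 × 0.52 = 0.3068
Sum: 0.0572 + 0.1311 + 0.3068 = 0.4951
So the posterior for Topic C is 0.3068 / 0.4951 ≈ 0.6197.

0.6197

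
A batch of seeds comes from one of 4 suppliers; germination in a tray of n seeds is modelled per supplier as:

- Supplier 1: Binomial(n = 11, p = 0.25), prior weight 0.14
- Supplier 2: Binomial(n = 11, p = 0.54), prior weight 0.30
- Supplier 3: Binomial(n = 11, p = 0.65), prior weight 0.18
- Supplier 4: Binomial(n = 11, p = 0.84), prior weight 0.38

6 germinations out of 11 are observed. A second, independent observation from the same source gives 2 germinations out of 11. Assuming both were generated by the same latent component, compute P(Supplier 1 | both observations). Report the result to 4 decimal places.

Apply Bayes' rule: the posterior for each component is proportional to its prior times its likelihood at x.
Since both observations come from the same component, the likelihood for component k is f_k(x₁)·f_k(x₂).
  f_1 = [C(11,6)·0.25^6·0.75^5 = 462·0.000244141·0.237305 = 0.0267663] × [0.258104] = 0.00690848
  f_2 = [C(11,6)·0.54^6·0.46^5 = 462·0.0247949·0.0205963 = 0.235936] × [0.0147901] = 0.00348951
  f_3 = [C(11,6)·0.65^6·0.35^5 = 462·0.0754189·0.00525219 = 0.183005] × [0.00183148] = 0.000335169
  f_4 = [C(11,6)·0.84^6·0.16^5 = 462·0.351298·0.000104858 = 0.0170184] × [2.66687e-06] = 4.53857e-08
Prior × likelihood for each component:
  P(Z=1)·f_1 = 0.14 × 0.00690848 = 0.000967187
  P(Z=2)·f_2 = 0.30 × 0.00348951 = 0.00104685
  P(Z=3)·f_3 = 0.18 × 0.000335169 = 6.03305e-05
  P(Z=4)·f_4 = 0.38 × 4.53857e-08 = 1.72466e-08
Marginal: 0.000967187 + 0.00104685 + 6.03305e-05 + 1.72466e-08 = 0.00207439
Responsibility of Supplier 1: 0.000967187 / 0.00207439 ≈ 0.4663

0.4663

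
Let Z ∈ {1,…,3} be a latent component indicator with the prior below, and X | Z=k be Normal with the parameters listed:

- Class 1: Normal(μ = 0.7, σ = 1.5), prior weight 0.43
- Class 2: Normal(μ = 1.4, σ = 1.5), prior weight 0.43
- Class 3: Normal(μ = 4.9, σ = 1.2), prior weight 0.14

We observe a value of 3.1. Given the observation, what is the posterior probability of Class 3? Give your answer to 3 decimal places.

0.141

Apply Bayes' rule: the posterior for each component is proportional to its prior times its likelihood at x.
Component likelihoods at x = 3.1:
  L_1 = 0.0739472
  L_2 = 0.139928
  L_3 = 0.107931
Multiply by the mixture weights:
  P(Z=1)·L_1 = 0.43 × 0.0739472 = 0.0317973
  P(Z=2)·L_2 = 0.43 × 0.139928 = 0.0601691
  P(Z=3)·L_3 = 0.14 × 0.107931 = 0.0151104
Marginal: 0.0317973 + 0.0601691 + 0.0151104 = 0.107077
P(Class 3 | the observation) ≈ 0.141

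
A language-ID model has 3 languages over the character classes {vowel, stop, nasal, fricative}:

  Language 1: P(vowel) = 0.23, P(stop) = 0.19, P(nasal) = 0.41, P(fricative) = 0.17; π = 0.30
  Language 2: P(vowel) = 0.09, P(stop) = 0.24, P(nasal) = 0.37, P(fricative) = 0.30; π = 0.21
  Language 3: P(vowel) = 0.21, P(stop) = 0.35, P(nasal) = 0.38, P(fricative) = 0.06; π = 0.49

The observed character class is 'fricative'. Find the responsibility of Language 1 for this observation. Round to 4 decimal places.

The responsibility of component k is π_k f_k(x) divided by Σ_j π_j f_j(x).
Categorical probabilities:
  p_1 = 0.17
  p_2 = 0.3
  p_3 = 0.06
Prior × likelihood for each component:
  π_1·p_1 = 0.30 × 0.17 = 0.051
  π_2·p_2 = 0.21 × 0.3 = 0.063
  π_3·p_3 = 0.49 × 0.06 = 0.0294
Normaliser: 0.051 + 0.063 + 0.0294 = 0.1434
P(Language 1 | x) ≈ 0.3556

0.3556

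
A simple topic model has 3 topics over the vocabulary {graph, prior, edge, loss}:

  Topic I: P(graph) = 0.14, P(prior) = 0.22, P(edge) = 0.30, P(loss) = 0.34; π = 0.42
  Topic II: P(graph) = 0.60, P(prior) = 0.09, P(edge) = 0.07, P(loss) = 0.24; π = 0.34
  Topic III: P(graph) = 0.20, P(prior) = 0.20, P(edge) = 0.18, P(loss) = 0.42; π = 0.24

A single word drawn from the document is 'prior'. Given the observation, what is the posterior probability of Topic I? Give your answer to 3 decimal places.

0.540

Apply Bayes' rule: the posterior for each component is proportional to its prior times its likelihood at x.
Evaluate each component's likelihood at the observed value:
  p_I = P(prior | comp) = 0.22
  p_II = P(prior | comp) = 0.09
  p_III = P(prior | comp) = 0.20
Weight by the priors:
  w_I·p_I = 0.42 × 0.22 = 0.0924
  w_II·p_II = 0.34 × 0.09 = 0.0306
  w_III·p_III = 0.24 × 0.2 = 0.048
Denominator: 0.0924 + 0.0306 + 0.048 = 0.171
Responsibility of Topic I: 0.0924 / 0.171 ≈ 0.540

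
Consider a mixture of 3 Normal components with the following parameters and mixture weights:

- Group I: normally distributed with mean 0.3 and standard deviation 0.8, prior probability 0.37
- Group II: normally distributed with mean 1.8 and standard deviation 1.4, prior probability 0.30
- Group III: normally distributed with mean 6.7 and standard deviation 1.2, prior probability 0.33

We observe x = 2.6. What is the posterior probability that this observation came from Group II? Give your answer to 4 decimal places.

0.9568

The responsibility of component k is π_k f_k(x) divided by Σ_j π_j f_j(x).
Component likelihoods at x = 2.6:
  p_I = 0.00799765
  p_II = 0.242034
  p_III = 0.000970144
Unnormalised posteriors:
  π_I·p_I = 0.37 × 0.00799765 = 0.00295913
  π_II·p_II = 0.30 × 0.242034 = 0.0726103
  π_III·p_III = 0.33 × 0.000970144 = 0.000320148
Denominator: 0.00295913 + 0.0726103 + 0.000320148 = 0.0758896
P(Group II | data) ≈ 0.9568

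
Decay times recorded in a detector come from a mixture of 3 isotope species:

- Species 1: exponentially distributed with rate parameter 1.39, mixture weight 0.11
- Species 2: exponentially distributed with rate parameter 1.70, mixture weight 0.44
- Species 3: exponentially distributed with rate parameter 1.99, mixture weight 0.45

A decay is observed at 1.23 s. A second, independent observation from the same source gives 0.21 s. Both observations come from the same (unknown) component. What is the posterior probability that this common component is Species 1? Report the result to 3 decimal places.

0.120

By Bayes' theorem, P(k | x) = π_k f_k(x) / Σ_j π_j f_j(x).
Since both observations come from the same component, the likelihood for component k is f_k(x₁)·f_k(x₂).
  p_1 = [1.39·e^(−1.39·1.23) = 1.39·e^(−1.7097) = 0.251479] × [1.03811] = 0.261063
  p_2 = [1.70·e^(−1.70·1.23) = 1.70·e^(−2.0910) = 0.210058] × [1.18961] = 0.249888
  p_3 = [1.99·e^(−1.99·1.23) = 1.99·e^(−2.4477) = 0.17212] × [1.31027] = 0.225524
Unnormalised posteriors:
  π_1·p_1 = 0.11 × 0.261063 = 0.028717
  π_2·p_2 = 0.44 × 0.249888 = 0.109951
  π_3·p_3 = 0.45 × 0.225524 = 0.101486
Sum: 0.028717 + 0.109951 + 0.101486 = 0.240153
Responsibility of Species 1: 0.028717 / 0.240153 ≈ 0.120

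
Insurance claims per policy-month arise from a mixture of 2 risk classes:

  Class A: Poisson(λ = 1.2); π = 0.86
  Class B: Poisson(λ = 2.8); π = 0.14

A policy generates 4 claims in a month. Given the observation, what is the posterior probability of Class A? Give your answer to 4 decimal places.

Posterior ∝ prior × likelihood, so P(k | x) ∝ π_k f_k(x); normalise over all components.
Evaluate each component's likelihood at the observed value:
  f_A = 0.0260232
  f_B = 0.155739
Prior × likelihood for each component:
  π_A·f_A = 0.86 × 0.0260232 = 0.0223799
  π_B·f_B = 0.14 × 0.155739 = 0.0218034
Marginal: 0.0223799 + 0.0218034 = 0.0441833
So the posterior for Class A is 0.0223799 / 0.0441833 ≈ 0.5065.

0.5065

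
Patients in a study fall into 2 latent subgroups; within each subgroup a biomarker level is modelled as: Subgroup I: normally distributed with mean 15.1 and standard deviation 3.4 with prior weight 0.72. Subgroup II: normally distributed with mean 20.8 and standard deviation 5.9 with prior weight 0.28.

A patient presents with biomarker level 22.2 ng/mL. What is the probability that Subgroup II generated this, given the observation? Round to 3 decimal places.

0.658

P(component k | x) = π_k·f_k(x) / marginal(x), where marginal(x) = Σ_j π_j·f_j(x).
Evaluate each component's likelihood at the observed value:
  f_I = (1/(3.4·√(2π)))·exp(−(22.2−15.1)²/(2·3.4²)) = 0.117336·exp(-2.18036) = 0.013259
  f_II = (1/(5.9·√(2π)))·exp(−(22.2−20.8)²/(2·5.9²)) = 0.067617·exp(-0.02815) = 0.0657403
Weight by the priors:
  π_I·f_I = 0.72 × 0.013259 = 0.00954649
  π_II·f_II = 0.28 × 0.0657403 = 0.0184073
Normaliser: 0.00954649 + 0.0184073 = 0.0279538
So the posterior for Subgroup II is 0.0184073 / 0.0279538 ≈ 0.658.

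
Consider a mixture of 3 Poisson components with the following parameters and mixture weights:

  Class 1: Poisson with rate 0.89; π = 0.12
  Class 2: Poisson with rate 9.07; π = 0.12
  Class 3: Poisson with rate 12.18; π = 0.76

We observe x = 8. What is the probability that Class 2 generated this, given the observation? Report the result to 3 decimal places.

0.251

Posterior ∝ prior × likelihood, so P(k | x) ∝ w_k f_k(x); normalise over all components.
Component likelihoods at x = 8:
  L_1 = 4.00938e-06
  L_2 = 0.130703
  L_3 = 0.0616525
Prior × likelihood for each component:
  w_1·L_1 = 0.12 × 4.00938e-06 = 4.81126e-07
  w_2·L_2 = 0.12 × 0.130703 = 0.0156844
  w_3·L_3 = 0.76 × 0.0616525 = 0.0468559
Marginal: 4.81126e-07 + 0.0156844 + 0.0468559 = 0.0625408
So the posterior for Class 2 is 0.0156844 / 0.0625408 ≈ 0.251.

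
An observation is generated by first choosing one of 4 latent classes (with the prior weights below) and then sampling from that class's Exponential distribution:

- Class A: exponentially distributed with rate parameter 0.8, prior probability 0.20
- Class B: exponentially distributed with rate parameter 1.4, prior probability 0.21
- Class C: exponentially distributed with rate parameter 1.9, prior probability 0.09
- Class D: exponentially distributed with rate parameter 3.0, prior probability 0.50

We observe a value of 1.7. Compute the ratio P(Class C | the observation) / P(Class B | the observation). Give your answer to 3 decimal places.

Posterior odds = (π_i f_i(x)) / (π_j f_j(x)); the normalising sum cancels.
Exponential densities:
  L_A = 0.205329
  L_B = 0.129571
  L_C = 0.0751592
  L_D = 0.0182902
Odds = (0.09/0.21) × (0.0751592/0.129571) = 0.428571 × 0.580063 ≈ 0.249

0.249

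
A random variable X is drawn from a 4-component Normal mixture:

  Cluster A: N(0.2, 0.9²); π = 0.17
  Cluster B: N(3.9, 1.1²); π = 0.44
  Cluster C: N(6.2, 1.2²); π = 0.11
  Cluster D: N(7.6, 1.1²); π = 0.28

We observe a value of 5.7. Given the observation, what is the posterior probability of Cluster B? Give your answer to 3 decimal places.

0.426

The responsibility of component k is P(Z=k) f_k(x) divided by Σ_j P(Z=j) f_j(x).
Evaluate each component's likelihood at the observed value:
  f_A = (1/(0.9·√(2π)))·exp(−(5.7−0.2)²/(2·0.9²)) = 0.443269·exp(-18.67284) = 3.44474e-09
  f_B = (1/(1.1·√(2π)))·exp(−(5.7−3.9)²/(2·1.1²)) = 0.362675·exp(-1.33884) = 0.0950748
  f_C = (1/(1.2·√(2π)))·exp(−(5.7−6.2)²/(2·1.2²)) = 0.332452·exp(-0.08681) = 0.30481
  f_D = (1/(1.1·√(2π)))·exp(−(5.7−7.6)²/(2·1.1²)) = 0.362675·exp(-1.49174) = 0.0815952
Prior × likelihood for each component:
  P(Z=A)·f_A = 0.17 × 3.44474e-09 = 5.85606e-10
  P(Z=B)·f_B = 0.44 × 0.0950748 = 0.0418329
  P(Z=C)·f_C = 0.11 × 0.30481 = 0.0335291
  P(Z=D)·f_D = 0.28 × 0.0815952 = 0.0228467
Denominator: 5.85606e-10 + 0.0418329 + 0.0335291 + 0.0228467 = 0.0982087
Responsibility of Cluster B: 0.0418329 / 0.0982087 ≈ 0.426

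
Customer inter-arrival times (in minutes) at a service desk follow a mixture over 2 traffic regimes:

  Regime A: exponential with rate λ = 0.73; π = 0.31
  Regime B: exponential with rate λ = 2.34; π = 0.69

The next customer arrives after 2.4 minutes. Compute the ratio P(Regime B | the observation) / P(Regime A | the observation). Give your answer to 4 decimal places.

Only the two components matter; the odds are (π_i f_i(x)) / (π_j f_j(x)).
Evaluate each component's likelihood at the observed value:
  f_A = 0.126602
  f_B = 0.00851565
Posterior odds = (π_B·f_B) / (π_A·f_A) = (0.69·0.00851565) / (0.31·0.126602) = 0.0058758 / 0.0392465 ≈ 0.1497

0.1497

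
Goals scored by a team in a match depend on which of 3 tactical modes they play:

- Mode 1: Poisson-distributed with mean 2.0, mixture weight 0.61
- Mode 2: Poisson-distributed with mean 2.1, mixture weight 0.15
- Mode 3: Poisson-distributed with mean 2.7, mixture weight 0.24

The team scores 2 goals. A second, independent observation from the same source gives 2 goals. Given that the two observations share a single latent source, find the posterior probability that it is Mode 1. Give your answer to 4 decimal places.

Posterior ∝ prior × likelihood, so P(k | x) ∝ π_k f_k(x); normalise over all components.
Since both observations come from the same component, the likelihood for component k is f_k(x₁)·f_k(x₂).
  L_1 = [e^(−2.0)·2.0^2/2! = 0.270671] × [0.270671] = 0.0732626
  L_2 = [e^(−2.1)·2.1^2/2! = 0.270016] × [0.270016] = 0.0729089
  L_3 = [e^(−2.7)·2.7^2/2! = 0.244964] × [0.244964] = 0.0600074
Unnormalised posteriors:
  π_1·L_1 = 0.61 × 0.0732626 = 0.0446902
  π_2·L_2 = 0.15 × 0.0729089 = 0.0109363
  π_3·L_3 = 0.24 × 0.0600074 = 0.0144018
Evidence: 0.0446902 + 0.0109363 + 0.0144018 = 0.0700283
P(Mode 1 | x₁, x₂) ≈ 0.6382

0.6382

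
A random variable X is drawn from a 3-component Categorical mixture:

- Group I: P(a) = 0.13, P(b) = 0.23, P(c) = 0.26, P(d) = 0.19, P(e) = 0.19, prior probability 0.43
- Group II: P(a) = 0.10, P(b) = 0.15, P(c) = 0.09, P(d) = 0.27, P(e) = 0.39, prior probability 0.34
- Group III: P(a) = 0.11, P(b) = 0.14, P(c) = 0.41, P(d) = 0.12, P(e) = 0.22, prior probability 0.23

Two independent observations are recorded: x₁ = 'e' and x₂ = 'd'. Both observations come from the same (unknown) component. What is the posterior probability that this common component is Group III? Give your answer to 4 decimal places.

By Bayes' theorem, P(k | x) = π_k f_k(x) / Σ_j π_j f_j(x).
Since both observations come from the same component, the likelihood for component k is f_k(x₁)·f_k(x₂).
  f_I = [0.19] × [0.19] = 0.0361
  f_II = [0.39] × [0.27] = 0.1053
  f_III = [0.22] × [0.12] = 0.0264
Weight by the priors:
  π_I·f_I = 0.43 × 0.0361 = 0.015523
  π_II·f_II = 0.34 × 0.1053 = 0.035802
  π_III·f_III = 0.23 × 0.0264 = 0.006072
Denominator: 0.015523 + 0.035802 + 0.006072 = 0.057397
P(Group III | x) = 0.006072 / 0.057397 ≈ 0.1058

0.1058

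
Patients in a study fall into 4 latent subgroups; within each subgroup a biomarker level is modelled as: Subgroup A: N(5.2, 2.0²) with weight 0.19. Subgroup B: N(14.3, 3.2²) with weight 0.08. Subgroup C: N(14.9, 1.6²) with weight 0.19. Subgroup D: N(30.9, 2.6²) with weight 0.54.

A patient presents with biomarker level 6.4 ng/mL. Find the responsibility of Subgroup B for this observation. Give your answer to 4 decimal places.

0.0147

Apply Bayes' rule: the posterior for each component is proportional to its prior times its likelihood at x.
Normal densities:
  p_A = 0.166612
  p_B = 0.0059198
  p_C = 1.85489e-07
  p_D = 8.02569e-21
Weight by the priors:
  w_A·p_A = 0.19 × 0.166612 = 0.0316563
  w_B·p_B = 0.08 × 0.0059198 = 0.000473584
  w_C·p_C = 0.19 × 1.85489e-07 = 3.52429e-08
  w_D·p_D = 0.54 × 8.02569e-21 = 4.33387e-21
Normaliser: 0.0316563 + 0.000473584 + 3.52429e-08 + 4.33387e-21 = 0.03213
Responsibility of Subgroup B: 0.000473584 / 0.03213 ≈ 0.0147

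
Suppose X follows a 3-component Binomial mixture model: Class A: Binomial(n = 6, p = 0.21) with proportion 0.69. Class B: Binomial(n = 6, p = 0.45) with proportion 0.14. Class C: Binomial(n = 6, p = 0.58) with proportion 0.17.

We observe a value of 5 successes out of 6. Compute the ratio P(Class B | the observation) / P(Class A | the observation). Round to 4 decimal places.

Only the two components matter; the odds are (P(Z=i) f_i(x)) / (P(Z=j) f_j(x)).
Component likelihoods at x = 5 successes out of 6:
  p_A = 0.00193586
  p_B = 0.0608943
  p_C = 0.165402
0.0085252 / 0.00133575 ≈ 6.3824

6.3824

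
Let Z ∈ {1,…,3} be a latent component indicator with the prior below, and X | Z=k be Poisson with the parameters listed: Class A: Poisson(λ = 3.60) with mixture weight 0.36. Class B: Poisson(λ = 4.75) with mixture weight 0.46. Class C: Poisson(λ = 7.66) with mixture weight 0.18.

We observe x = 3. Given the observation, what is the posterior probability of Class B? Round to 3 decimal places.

The responsibility of component k is P(Z=k) f_k(x) divided by Σ_j P(Z=j) f_j(x).
Poisson probabilities:
  p_A = 0.212469
  p_B = 0.154536
  p_C = 0.0353053
Unnormalised posteriors:
  P(Z=A)·p_A = 0.36 × 0.212469 = 0.0764889
  P(Z=B)·p_B = 0.46 × 0.154536 = 0.0710867
  P(Z=C)·p_C = 0.18 × 0.0353053 = 0.00635495
Denominator: 0.0764889 + 0.0710867 + 0.00635495 = 0.153931
P(Class B | the observation) = 0.0710867 / 0.153931 ≈ 0.462

0.462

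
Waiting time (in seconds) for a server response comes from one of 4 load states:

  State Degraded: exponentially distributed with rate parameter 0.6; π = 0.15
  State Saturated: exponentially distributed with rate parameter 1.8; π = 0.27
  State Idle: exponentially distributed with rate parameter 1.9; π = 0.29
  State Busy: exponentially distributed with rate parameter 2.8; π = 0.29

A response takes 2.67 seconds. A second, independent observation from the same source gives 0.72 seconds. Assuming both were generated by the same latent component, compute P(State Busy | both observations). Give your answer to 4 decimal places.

Posterior ∝ prior × likelihood, so P(k | x) ∝ π_k f_k(x); normalise over all components.
Since both observations come from the same component, the likelihood for component k is f_k(x₁)·f_k(x₂).
  f_Degraded = [0.120896] × [0.389526] = 0.047092
  f_Saturated = [0.0147249] × [0.492523] = 0.00725237
  f_Idle = [0.0119008] × [0.48377] = 0.00575727
  f_Busy = [0.00158625] × [0.372924] = 0.000591552
Unnormalised posteriors:
  π_Degraded·f_Degraded = 0.15 × 0.047092 = 0.00706381
  π_Saturated·f_Saturated = 0.27 × 0.00725237 = 0.00195814
  π_Idle·f_Idle = 0.29 × 0.00575727 = 0.00166961
  π_Busy·f_Busy = 0.29 × 0.000591552 = 0.00017155
Sum: 0.00706381 + 0.00195814 + 0.00166961 + 0.00017155 = 0.0108631
Responsibility of State Busy: 0.00017155 / 0.0108631 ≈ 0.0158

0.0158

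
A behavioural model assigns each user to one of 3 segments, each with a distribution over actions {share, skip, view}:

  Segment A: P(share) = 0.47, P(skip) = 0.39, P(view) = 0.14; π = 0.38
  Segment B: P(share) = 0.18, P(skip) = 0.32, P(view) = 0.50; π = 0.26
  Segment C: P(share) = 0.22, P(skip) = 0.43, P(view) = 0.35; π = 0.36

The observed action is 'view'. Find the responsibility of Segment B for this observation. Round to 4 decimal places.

Apply Bayes' rule: the posterior for each component is proportional to its prior times its likelihood at x.
Component likelihoods at x = 'view':
  p_A = P(view | comp) = 0.14
  p_B = P(view | comp) = 0.50
  p_C = P(view | comp) = 0.35
Weight by the priors:
  π_A·p_A = 0.38 × 0.14 = 0.0532
  π_B·p_B = 0.26 × 0.5 = 0.13
  π_C·p_C = 0.36 × 0.35 = 0.126
Denominator: 0.0532 + 0.13 + 0.126 = 0.3092
Responsibility of Segment B: 0.13 / 0.3092 ≈ 0.4204

0.4204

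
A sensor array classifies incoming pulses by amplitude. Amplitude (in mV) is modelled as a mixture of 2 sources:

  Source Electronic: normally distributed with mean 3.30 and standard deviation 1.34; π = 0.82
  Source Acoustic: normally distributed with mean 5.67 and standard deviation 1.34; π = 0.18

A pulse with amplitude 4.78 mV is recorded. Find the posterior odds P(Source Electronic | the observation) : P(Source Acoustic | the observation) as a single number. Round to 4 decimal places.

3.0863

The posterior odds equal the prior odds times the likelihood ratio: (w_i/w_j)·(f_i(x)/f_j(x)).
Evaluate each component's likelihood at the observed value:
  f_Electronic = 0.161776
  f_Acoustic = 0.238789
Posterior odds = (w_Electronic·f_Electronic) / (w_Acoustic·f_Acoustic) = (0.82·0.161776) / (0.18·0.238789) = 0.132656 / 0.042982 ≈ 3.0863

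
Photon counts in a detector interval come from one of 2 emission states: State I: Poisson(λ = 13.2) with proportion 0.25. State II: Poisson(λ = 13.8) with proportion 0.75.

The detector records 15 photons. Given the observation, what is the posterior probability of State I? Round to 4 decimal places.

0.2377

The responsibility of component k is π_k f_k(x) divided by Σ_j π_j f_j(x).
Evaluate each component's likelihood at the observed value:
  L_I = 0.0910798
  L_II = 0.0973695
Multiply by the mixture weights:
  π_I·L_I = 0.25 × 0.0910798 = 0.02277
  π_II·L_II = 0.75 × 0.0973695 = 0.0730271
Denominator: 0.02277 + 0.0730271 = 0.0957971
Responsibility of State I: 0.02277 / 0.0957971 ≈ 0.2377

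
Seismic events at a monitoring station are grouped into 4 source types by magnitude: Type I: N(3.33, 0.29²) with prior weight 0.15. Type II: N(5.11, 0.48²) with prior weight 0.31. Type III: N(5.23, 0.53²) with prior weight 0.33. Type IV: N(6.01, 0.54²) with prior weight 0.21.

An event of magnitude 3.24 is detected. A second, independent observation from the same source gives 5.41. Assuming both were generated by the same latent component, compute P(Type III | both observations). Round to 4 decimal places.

Apply Bayes' rule: the posterior for each component is proportional to its prior times its likelihood at x.
Since both observations come from the same component, the likelihood for component k is f_k(x₁)·f_k(x₂).
  L_I = [1.31099] × [9.28311e-12] = 1.217e-11
  L_II = [0.000420642] × [0.683669] = 0.00028758
  L_III = [0.000653603] × [0.710539] = 0.00046441
  L_IV = [1.4279e-06] × [0.398505] = 5.69027e-07
Multiply by the mixture weights:
  π_I·L_I = 0.15 × 1.217e-11 = 1.8255e-12
  π_II·L_II = 0.31 × 0.00028758 = 8.91498e-05
  π_III·L_III = 0.33 × 0.00046441 = 0.000153255
  π_IV·L_IV = 0.21 × 5.69027e-07 = 1.19496e-07
Normaliser: 1.8255e-12 + 8.91498e-05 + 0.000153255 + 1.19496e-07 = 0.000242525
So the posterior for Type III is 0.000153255 / 0.000242525 ≈ 0.6319.

0.6319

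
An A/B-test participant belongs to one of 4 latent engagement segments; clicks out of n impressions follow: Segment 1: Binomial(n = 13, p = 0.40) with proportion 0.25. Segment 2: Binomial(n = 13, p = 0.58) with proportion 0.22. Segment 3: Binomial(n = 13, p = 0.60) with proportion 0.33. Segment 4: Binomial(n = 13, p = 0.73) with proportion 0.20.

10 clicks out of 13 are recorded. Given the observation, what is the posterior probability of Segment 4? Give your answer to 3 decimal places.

0.454

By Bayes' theorem, P(k | x) = π_k f_k(x) / Σ_j π_j f_j(x).
Binomial probabilities:
  f_1 = C(13,10)·0.40^10·0.60^3 = 286·0.000104858·0.216 = 0.00647768
  f_2 = C(13,10)·0.58^10·0.42^3 = 286·0.00430804·0.074088 = 0.0912838
  f_3 = C(13,10)·0.60^10·0.40^3 = 286·0.00604662·0.064 = 0.110677
  f_4 = C(13,10)·0.73^10·0.27^3 = 286·0.0429763·0.019683 = 0.241928
Weight by the priors:
  π_1·f_1 = 0.25 × 0.00647768 = 0.00161942
  π_2·f_2 = 0.22 × 0.0912838 = 0.0200824
  π_3·f_3 = 0.33 × 0.110677 = 0.0365235
  π_4·f_4 = 0.20 × 0.241928 = 0.0483856
Marginal: 0.00161942 + 0.0200824 + 0.0365235 + 0.0483856 = 0.106611
P(Segment 4 | data) = 0.0483856 / 0.106611 ≈ 0.454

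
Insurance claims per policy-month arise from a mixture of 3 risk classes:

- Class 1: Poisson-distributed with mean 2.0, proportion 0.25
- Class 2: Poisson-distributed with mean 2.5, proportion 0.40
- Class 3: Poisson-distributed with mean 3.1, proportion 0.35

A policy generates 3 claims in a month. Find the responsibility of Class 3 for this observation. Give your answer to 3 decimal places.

P(component k | x) = π_k·f_k(x) / marginal(x), where marginal(x) = Σ_j π_j·f_j(x).
Component likelihoods at x = 3 claims:
  f_1 = 0.180447
  f_2 = 0.213763
  f_3 = 0.223677
Prior × likelihood for each component:
  π_1·f_1 = 0.25 × 0.180447 = 0.0451118
  π_2·f_2 = 0.40 × 0.213763 = 0.0855052
  π_3·f_3 = 0.35 × 0.223677 = 0.0782869
Normaliser: 0.0451118 + 0.0855052 + 0.0782869 = 0.208904
Responsibility of Class 3: 0.0782869 / 0.208904 ≈ 0.375

0.375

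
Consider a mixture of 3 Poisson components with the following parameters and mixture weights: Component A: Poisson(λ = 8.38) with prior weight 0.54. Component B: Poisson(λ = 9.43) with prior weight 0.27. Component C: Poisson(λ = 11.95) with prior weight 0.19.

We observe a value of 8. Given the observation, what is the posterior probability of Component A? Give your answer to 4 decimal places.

Apply Bayes' rule: the posterior for each component is proportional to its prior times its likelihood at x.
Component likelihoods at x = 8:
  p_A = e^(−8.38)·8.38^8/8! = 0.138371
  p_B = e^(−9.43)·9.43^8/8! = 0.124502
  p_C = e^(−11.95)·11.95^8/8! = 0.0666199
Multiply by the mixture weights:
  π_A·p_A = 0.54 × 0.138371 = 0.0747201
  π_B·p_B = 0.27 × 0.124502 = 0.0336155
  π_C·p_C = 0.19 × 0.0666199 = 0.0126578
Sum: 0.0747201 + 0.0336155 + 0.0126578 = 0.120993
P(Component A | x) = 0.0747201 / 0.120993 ≈ 0.6176

0.6176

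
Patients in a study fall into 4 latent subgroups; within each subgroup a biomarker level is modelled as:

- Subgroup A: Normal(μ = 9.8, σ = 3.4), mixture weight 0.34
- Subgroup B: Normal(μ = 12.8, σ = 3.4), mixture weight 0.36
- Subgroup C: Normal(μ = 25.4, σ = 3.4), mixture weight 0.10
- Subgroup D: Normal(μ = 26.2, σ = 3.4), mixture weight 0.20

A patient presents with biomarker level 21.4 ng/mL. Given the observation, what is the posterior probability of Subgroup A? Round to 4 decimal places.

0.0072

Apply Bayes' rule: the posterior for each component is proportional to its prior times its likelihood at x.
Component likelihoods at x = 21.4 ng/mL:
  L_A = 0.000348183
  L_B = 0.00478784
  L_C = 0.0587329
  L_D = 0.0433151
Unnormalised posteriors:
  π_A·L_A = 0.34 × 0.000348183 = 0.000118382
  π_B·L_B = 0.36 × 0.00478784 = 0.00172362
  π_C·L_C = 0.10 × 0.0587329 = 0.00587329
  π_D·L_D = 0.20 × 0.0433151 = 0.00866302
Denominator: 0.000118382 + 0.00172362 + 0.00587329 + 0.00866302 = 0.0163783
P(Subgroup A | the observation) ≈ 0.0072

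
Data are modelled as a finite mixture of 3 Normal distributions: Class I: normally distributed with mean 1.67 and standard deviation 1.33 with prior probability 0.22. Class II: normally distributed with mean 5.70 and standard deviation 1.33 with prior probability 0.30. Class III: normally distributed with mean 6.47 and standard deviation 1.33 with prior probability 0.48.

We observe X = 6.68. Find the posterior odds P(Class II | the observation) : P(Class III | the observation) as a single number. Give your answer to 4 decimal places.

0.4824

Since P(k|x) ∝ π_k f_k(x), the posterior odds are π_i f_i(x) / (π_j f_j(x)).
Component likelihoods at x = 6.68:
  p_I = 0.000248778
  p_II = 0.228645
  p_III = 0.296241
Odds = (0.30/0.48) × (0.228645/0.296241) = 0.625 × 0.771821 ≈ 0.4824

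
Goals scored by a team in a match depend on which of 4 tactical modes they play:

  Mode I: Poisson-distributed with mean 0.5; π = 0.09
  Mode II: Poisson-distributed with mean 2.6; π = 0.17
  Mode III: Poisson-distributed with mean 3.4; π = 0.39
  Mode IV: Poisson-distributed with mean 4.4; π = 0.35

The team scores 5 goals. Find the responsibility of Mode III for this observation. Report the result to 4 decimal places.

0.4078

The responsibility of component k is π_k f_k(x) divided by Σ_j π_j f_j(x).
Poisson probabilities:
  f_I = e^(−0.5)·0.5^5/5! = 0.000157951
  f_II = e^(−2.6)·2.6^5/5! = 0.0735394
  f_III = e^(−3.4)·3.4^5/5! = 0.126361
  f_IV = e^(−4.4)·4.4^5/5! = 0.168728
Weight by the priors:
  π_I·f_I = 0.09 × 0.000157951 = 1.42156e-05
  π_II·f_II = 0.17 × 0.0735394 = 0.0125017
  π_III·f_III = 0.39 × 0.126361 = 0.0492807
  π_IV·f_IV = 0.35 × 0.168728 = 0.0590547
Denominator: 1.42156e-05 + 0.0125017 + 0.0492807 + 0.0590547 = 0.120851
P(Mode III | data) = 0.0492807 / 0.120851 ≈ 0.4078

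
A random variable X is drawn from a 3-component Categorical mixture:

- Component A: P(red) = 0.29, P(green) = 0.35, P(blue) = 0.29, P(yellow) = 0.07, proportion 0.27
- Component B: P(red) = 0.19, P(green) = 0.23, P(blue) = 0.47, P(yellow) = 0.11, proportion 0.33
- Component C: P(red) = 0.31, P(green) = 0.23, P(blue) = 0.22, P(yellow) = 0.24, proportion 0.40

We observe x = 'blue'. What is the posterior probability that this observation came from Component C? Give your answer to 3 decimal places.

0.274

Apply Bayes' rule: the posterior for each component is proportional to its prior times its likelihood at x.
Component likelihoods at x = 'blue':
  L_A = 0.29
  L_B = 0.47
  L_C = 0.22
Prior × likelihood for each component:
  π_A·L_A = 0.27 × 0.29 = 0.0783
  π_B·L_B = 0.33 × 0.47 = 0.1551
  π_C·L_C = 0.40 × 0.22 = 0.088
Evidence: 0.0783 + 0.1551 + 0.088 = 0.3214
Responsibility of Component C: 0.088 / 0.3214 ≈ 0.274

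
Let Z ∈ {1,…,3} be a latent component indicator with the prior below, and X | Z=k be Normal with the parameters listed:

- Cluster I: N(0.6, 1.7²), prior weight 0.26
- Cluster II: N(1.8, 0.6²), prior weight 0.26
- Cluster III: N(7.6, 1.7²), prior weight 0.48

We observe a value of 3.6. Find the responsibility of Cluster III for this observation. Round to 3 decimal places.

The responsibility of component k is P(Z=k) f_k(x) divided by Σ_j P(Z=j) f_j(x).
Normal densities:
  f_I = 0.0494566
  f_II = 0.00738641
  f_III = 0.014732
Multiply by the mixture weights:
  P(Z=I)·f_I = 0.26 × 0.0494566 = 0.0128587
  P(Z=II)·f_II = 0.26 × 0.00738641 = 0.00192047
  P(Z=III)·f_III = 0.48 × 0.014732 = 0.00707136
Sum: 0.0128587 + 0.00192047 + 0.00707136 = 0.0218505
So the posterior for Cluster III is 0.00707136 / 0.0218505 ≈ 0.324.

0.324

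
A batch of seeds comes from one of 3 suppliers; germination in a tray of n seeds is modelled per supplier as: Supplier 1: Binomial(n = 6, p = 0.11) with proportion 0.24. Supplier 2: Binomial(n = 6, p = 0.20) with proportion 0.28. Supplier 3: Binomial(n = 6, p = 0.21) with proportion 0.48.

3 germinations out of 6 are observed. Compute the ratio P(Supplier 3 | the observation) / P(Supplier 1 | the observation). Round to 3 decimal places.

9.732

The posterior odds equal the prior odds times the likelihood ratio: (π_i/π_j)·(f_i(x)/f_j(x)).
Evaluate each component's likelihood at the observed value:
  L_1 = C(6,3)·0.11^3·0.89^3 = 20·0.001331·0.704969 = 0.0187663
  L_2 = C(6,3)·0.20^3·0.80^3 = 20·0.008·0.512 = 0.08192
  L_3 = C(6,3)·0.21^3·0.79^3 = 20·0.009261·0.493039 = 0.0913207
Posterior odds = (π_3·L_3) / (π_1·L_1) = (0.48·0.0913207) / (0.24·0.0187663) = 0.0438339 / 0.00450391 ≈ 9.732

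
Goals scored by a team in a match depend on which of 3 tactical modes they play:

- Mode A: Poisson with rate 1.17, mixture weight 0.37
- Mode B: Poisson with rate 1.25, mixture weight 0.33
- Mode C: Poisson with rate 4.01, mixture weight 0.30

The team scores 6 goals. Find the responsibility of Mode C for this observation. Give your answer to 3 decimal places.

0.972

The responsibility of component k is π_k f_k(x) divided by Σ_j π_j f_j(x).
Component likelihoods at x = 6 goals:
  p_A = 0.00110575
  p_B = 0.00151796
  p_C = 0.104716
Multiply by the mixture weights:
  π_A·p_A = 0.37 × 0.00110575 = 0.000409129
  π_B·p_B = 0.33 × 0.00151796 = 0.000500926
  π_C·p_C = 0.30 × 0.104716 = 0.0314148
Denominator: 0.000409129 + 0.000500926 + 0.0314148 = 0.0323248
Responsibility of Mode C: 0.0314148 / 0.0323248 ≈ 0.972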